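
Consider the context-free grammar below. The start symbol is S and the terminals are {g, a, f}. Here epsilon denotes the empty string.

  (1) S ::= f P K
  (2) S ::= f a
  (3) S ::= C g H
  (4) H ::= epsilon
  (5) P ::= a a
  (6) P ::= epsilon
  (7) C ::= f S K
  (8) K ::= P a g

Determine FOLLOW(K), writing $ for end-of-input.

FIRST(H) = {epsilon}
FIRST(P) = {epsilon, a}
FIRST(C) = {f}
FIRST(S) = {f}  (via C g H)
FIRST(K) = {a}  (via P a g)
FOLLOW(S) includes $ since S is the start symbol.
FOLLOW(S): in C::=f S K, S is followed by K with FIRST {a}. Thus FOLLOW(S) = {$, a}.
FOLLOW(H): in S::=C g H, the suffix after H is empty, so FOLLOW(H) ⊇ FOLLOW(S) = {$, a}. Thus FOLLOW(H) = {$, a}.
FOLLOW(P): in S::=f P K, P is followed by K with FIRST {a}; in K::=P a g, P is followed by a g with FIRST {a}. Thus FOLLOW(P) = {a}.
FOLLOW(C): in S::=C g H, C is followed by g H with FIRST {g}. Thus FOLLOW(C) = {g}.
FOLLOW(K): in S::=f P K, the suffix after K is empty, so FOLLOW(K) ⊇ FOLLOW(S) = {$, a}; in C::=f S K, the suffix after K is empty, so FOLLOW(K) ⊇ FOLLOW(C) = {g}. Thus FOLLOW(K) = {$, a, g}.

{$, a, g}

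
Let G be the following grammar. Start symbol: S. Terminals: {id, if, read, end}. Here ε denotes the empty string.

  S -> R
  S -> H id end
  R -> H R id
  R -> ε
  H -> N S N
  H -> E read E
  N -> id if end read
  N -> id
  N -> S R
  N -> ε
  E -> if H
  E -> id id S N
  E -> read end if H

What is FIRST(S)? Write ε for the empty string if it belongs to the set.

{ε, id, if, read}

FIRST(E): from E->if H we get {if}; from E->id id S N we get {id}; from E->read end if H we get {read}. So FIRST(E) = {id, if, read}.
FIRST(S): from S->R we get {ε, id, if, read}; from S->H id end we get {id, if, read}. So FIRST(S) = {ε, id, if, read}.
FIRST(R): from R->H R id we get {id, if, read}; from R->ε we get {ε}. So FIRST(R) = {ε, id, if, read}.
FIRST(N): from N->id if end read we get {id}; from N->id we get {id}; from N->S R we get {ε, id, if, read}; from N->ε we get {ε}. So FIRST(N) = {ε, id, if, read}.
FIRST(H): from H->N S N we get {ε, id, if, read}; from H->E read E we get {id, if, read}. So FIRST(H) = {ε, id, if, read}.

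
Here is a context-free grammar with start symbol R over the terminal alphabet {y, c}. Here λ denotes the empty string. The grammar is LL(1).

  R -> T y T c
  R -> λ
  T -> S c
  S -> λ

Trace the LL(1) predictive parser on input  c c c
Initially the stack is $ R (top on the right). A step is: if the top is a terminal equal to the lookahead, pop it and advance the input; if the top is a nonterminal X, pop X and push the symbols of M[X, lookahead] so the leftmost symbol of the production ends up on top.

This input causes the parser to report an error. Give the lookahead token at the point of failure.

c

     Stack        Input    Action
  1  $ R          c c c $  expand R -> T y T c
  2  $ c T y T    c c c $  expand T -> S c
  3  $ c T y c S  c c c $  expand S -> λ
  4  $ c T y c    c c c $  match c
  5  $ c T y      c c $    error: top is terminal y but lookahead is c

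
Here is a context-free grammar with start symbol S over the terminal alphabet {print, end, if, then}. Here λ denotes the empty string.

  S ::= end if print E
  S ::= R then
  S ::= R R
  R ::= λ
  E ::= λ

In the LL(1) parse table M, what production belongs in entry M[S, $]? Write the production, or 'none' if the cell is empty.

FIRST(R): from R::=λ we get {λ}. So FIRST(R) = {λ}.
FIRST(E): from E::=λ we get {λ}. So FIRST(E) = {λ}.
FIRST(S): from S::=end if print E we get {end}; from S::=R then we get {then}; from S::=R R we get {λ}. So FIRST(S) = {λ, end, then}.
FOLLOW(S) includes $ since S is the start symbol.
FOLLOW(S): S appears on no right-hand side. Thus FOLLOW(S) = {$}.
For S ::= end if print E: FIRST(end if print E) = {end}, so it goes in M[S, t] for t ∈ {end}.
For S ::= R then: FIRST(R then) = {then}, so it goes in M[S, t] for t ∈ {then}.
For S ::= R R: FIRST(R R) = {λ}, so it goes in M[S, t] for t ∈ {}; since λ ∈ FIRST, also for every t ∈ FOLLOW(S) = {$}.

S ::= R R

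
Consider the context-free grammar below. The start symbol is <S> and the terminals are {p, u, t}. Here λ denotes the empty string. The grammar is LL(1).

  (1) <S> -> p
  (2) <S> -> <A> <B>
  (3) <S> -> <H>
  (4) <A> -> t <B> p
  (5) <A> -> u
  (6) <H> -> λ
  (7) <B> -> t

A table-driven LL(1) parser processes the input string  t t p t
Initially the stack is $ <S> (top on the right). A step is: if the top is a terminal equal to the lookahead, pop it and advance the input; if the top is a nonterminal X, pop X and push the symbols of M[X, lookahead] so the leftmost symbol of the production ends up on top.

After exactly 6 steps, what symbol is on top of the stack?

     Stack          Input      Action
  1  $ <S>          t t p t $  expand <S> -> <A> <B>
  2  $ <B> <A>      t t p t $  expand <A> -> t <B> p
  3  $ <B> p <B> t  t t p t $  match t
  4  $ <B> p <B>    t p t $    expand <B> -> t
  5  $ <B> p t      t p t $    match t
  6  $ <B> p        p t $      match p
Stack after step 6: $ <B> (top = <B>).

<B>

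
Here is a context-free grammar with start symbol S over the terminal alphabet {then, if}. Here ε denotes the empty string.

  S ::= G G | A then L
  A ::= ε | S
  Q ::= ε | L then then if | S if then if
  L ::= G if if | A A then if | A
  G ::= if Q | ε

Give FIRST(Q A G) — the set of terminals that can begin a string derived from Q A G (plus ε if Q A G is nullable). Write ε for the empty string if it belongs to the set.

FIRST(G) = {ε, if}
FIRST(S) = {ε, if, then}  (via G G, A then L)
FIRST(A) = {ε, if, then}  (via S)
FIRST(L) = {ε, if, then}  (via G if if, A A then if, A)
FIRST(Q) = {ε, if, then}  (via L then then if, S if then if)
FIRST(Q A G): take FIRST of each symbol in turn, carrying on past any symbol whose FIRST contains ε; result {ε, if, then}.

{ε, if, then}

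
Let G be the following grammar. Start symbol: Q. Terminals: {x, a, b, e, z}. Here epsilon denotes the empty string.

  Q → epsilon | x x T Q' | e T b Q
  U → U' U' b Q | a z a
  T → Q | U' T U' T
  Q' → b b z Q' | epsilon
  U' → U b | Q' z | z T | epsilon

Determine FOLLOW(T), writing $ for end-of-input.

{$, a, b, e, x, z}

FIRST(Q) = {epsilon, e, x}
FIRST(Q') = {epsilon, b}
FIRST(U) = {a, b, z}  (via U' U' b Q)
FIRST(U') = {epsilon, a, b, z}  (via U b, Q' z)
FIRST(T) = {epsilon, a, b, e, x, z}  (via Q, U' T U' T)
FOLLOW(Q) includes $ since Q is the start symbol.
FOLLOW(U): in U'→U b, U is followed by b with FIRST {b}. Thus FOLLOW(U) = {b}.
FOLLOW(Q): in Q→e T b Q, the suffix after Q is empty (adds nothing new); in U→U' U' b Q, the suffix after Q is empty, so FOLLOW(Q) ⊇ FOLLOW(U) = {b}; in T→Q, the suffix after Q is empty, so FOLLOW(Q) ⊇ FOLLOW(T) = {$, a, b, e, x, z}. Thus FOLLOW(Q) = {$, a, b, e, x, z}.
FOLLOW(Q'): in Q→x x T Q', the suffix after Q' is empty, so FOLLOW(Q') ⊇ FOLLOW(Q) = {$, a, b, e, x, z}; in Q'→b b z Q', the suffix after Q' is empty (adds nothing new); in U'→Q' z, Q' is followed by z with FIRST {z}. Thus FOLLOW(Q') = {$, a, b, e, x, z}.
FOLLOW(T): in Q→x x T Q', T is followed by Q' with FIRST {epsilon, b}; in Q→x x T Q', the suffix after T is nullable, so FOLLOW(T) ⊇ FOLLOW(Q) = {$, a, b, e, x, z}; in Q→e T b Q, T is followed by b Q with FIRST {b}; in T→U' T U' T (occurrence 1), T is followed by U' T with FIRST {epsilon, a, b, e, x, z}; in T→U' T U' T (occurrence 1), the suffix after T is nullable (adds nothing new); in T→U' T U' T (occurrence 2), the suffix after T is empty (adds nothing new); in U'→z T, the suffix after T is empty, so FOLLOW(T) ⊇ FOLLOW(U') = {$, a, b, e, x, z}. Thus FOLLOW(T) = {$, a, b, e, x, z}.
FOLLOW(U'): in U→U' U' b Q (occurrence 1), U' is followed by U' b Q with FIRST {a, b, z}; in U→U' U' b Q (occurrence 2), U' is followed by b Q with FIRST {b}; in T→U' T U' T (occurrence 1), U' is followed by T U' T with FIRST {epsilon, a, b, e, x, z}; in T→U' T U' T (occurrence 1), the suffix after U' is nullable, so FOLLOW(U') ⊇ FOLLOW(T) = {$, a, b, e, x, z}; in T→U' T U' T (occurrence 2), U' is followed by T with FIRST {epsilon, a, b, e, x, z}; in T→U' T U' T (occurrence 2), the suffix after U' is nullable, so FOLLOW(U') ⊇ FOLLOW(T) = {$, a, b, e, x, z}. Thus FOLLOW(U') = {$, a, b, e, x, z}.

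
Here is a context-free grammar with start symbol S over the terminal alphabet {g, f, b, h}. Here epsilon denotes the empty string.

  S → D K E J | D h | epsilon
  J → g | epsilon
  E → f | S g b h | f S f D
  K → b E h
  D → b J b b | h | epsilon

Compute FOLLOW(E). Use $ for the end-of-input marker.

FIRST(J) = {epsilon, g}
FIRST(K) = {b}
FIRST(D) = {epsilon, b, h}
FIRST(S) = {epsilon, b, h}  (via D K E J, D h)
FIRST(E) = {b, f, g, h}  (via S g b h)
FOLLOW(S) includes $ since S is the start symbol.
FOLLOW(S): in E→S g b h, S is followed by g b h with FIRST {g}; in E→f S f D, S is followed by f D with FIRST {f}. Thus FOLLOW(S) = {$, f, g}.
FOLLOW(J): in S→D K E J, the suffix after J is empty, so FOLLOW(J) ⊇ FOLLOW(S) = {$, f, g}; in D→b J b b, J is followed by b b with FIRST {b}. Thus FOLLOW(J) = {$, b, f, g}.
FOLLOW(E): in S→D K E J, E is followed by J with FIRST {epsilon, g}; in S→D K E J, the suffix after E is nullable, so FOLLOW(E) ⊇ FOLLOW(S) = {$, f, g}; in K→b E h, E is followed by h with FIRST {h}. Thus FOLLOW(E) = {$, f, g, h}.
FOLLOW(K): in S→D K E J, K is followed by E J with FIRST {b, f, g, h}. Thus FOLLOW(K) = {b, f, g, h}.
FOLLOW(D): in S→D K E J, D is followed by K E J with FIRST {b}; in S→D h, D is followed by h with FIRST {h}; in E→f S f D, the suffix after D is empty, so FOLLOW(D) ⊇ FOLLOW(E) = {$, f, g, h}. Thus FOLLOW(D) = {$, b, f, g, h}.

{$, f, g, h}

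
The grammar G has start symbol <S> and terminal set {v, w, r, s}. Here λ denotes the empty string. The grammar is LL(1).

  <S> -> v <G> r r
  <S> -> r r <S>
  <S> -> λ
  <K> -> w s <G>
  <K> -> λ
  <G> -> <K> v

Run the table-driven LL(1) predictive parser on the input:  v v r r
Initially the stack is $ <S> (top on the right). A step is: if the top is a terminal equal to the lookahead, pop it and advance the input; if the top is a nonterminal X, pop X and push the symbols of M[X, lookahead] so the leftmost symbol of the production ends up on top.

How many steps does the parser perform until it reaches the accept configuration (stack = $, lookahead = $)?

step 1: stack=$ <S>  input=v v r r $  — expand <S> -> v <G> r r
step 2: stack=$ r r <G> v  input=v v r r $  — match v
step 3: stack=$ r r <G>  input=v r r $  — expand <G> -> <K> v
step 4: stack=$ r r v <K>  input=v r r $  — expand <K> -> λ
step 5: stack=$ r r v  input=v r r $  — match v
step 6: stack=$ r r  input=r r $  — match r
step 7: stack=$ r  input=r $  — match r
Accept reached after 7 steps.

7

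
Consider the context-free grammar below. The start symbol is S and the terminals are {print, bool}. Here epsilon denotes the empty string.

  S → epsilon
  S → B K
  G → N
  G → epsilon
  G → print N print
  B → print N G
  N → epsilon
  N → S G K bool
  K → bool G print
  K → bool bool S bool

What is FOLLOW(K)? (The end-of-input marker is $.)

FIRST(B) = {print}
FIRST(K) = {bool}
FIRST(S) = {epsilon, print}  (via B K)
FIRST(G) = {epsilon, bool, print}  (via N)
FIRST(N) = {epsilon, bool, print}  (via S G K bool)
FOLLOW(S) includes $ since S is the start symbol.
FOLLOW(S): in N→S G K bool, S is followed by G K bool with FIRST {bool, print}; in K→bool bool S bool, S is followed by bool with FIRST {bool}. Thus FOLLOW(S) = {$, bool, print}.
FOLLOW(B): in S→B K, B is followed by K with FIRST {bool}. Thus FOLLOW(B) = {bool}.
FOLLOW(G): in B→print N G, the suffix after G is empty, so FOLLOW(G) ⊇ FOLLOW(B) = {bool}; in N→S G K bool, G is followed by K bool with FIRST {bool}; in K→bool G print, G is followed by print with FIRST {print}. Thus FOLLOW(G) = {bool, print}.
FOLLOW(N): in G→N, the suffix after N is empty, so FOLLOW(N) ⊇ FOLLOW(G) = {bool, print}; in G→print N print, N is followed by print with FIRST {print}; in B→print N G, N is followed by G with FIRST {epsilon, bool, print}; in B→print N G, the suffix after N is nullable, so FOLLOW(N) ⊇ FOLLOW(B) = {bool}. Thus FOLLOW(N) = {bool, print}.
FOLLOW(K): in S→B K, the suffix after K is empty, so FOLLOW(K) ⊇ FOLLOW(S) = {$, bool, print}; in N→S G K bool, K is followed by bool with FIRST {bool}. Thus FOLLOW(K) = {$, bool, print}.

{$, bool, print}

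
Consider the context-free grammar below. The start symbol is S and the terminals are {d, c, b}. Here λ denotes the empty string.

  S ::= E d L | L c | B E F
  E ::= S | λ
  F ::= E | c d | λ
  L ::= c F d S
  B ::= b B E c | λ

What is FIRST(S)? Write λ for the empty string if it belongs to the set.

FIRST(L): from L::=c F d S we get {c}. So FIRST(L) = {c}.
FIRST(B): from B::=b B E c we get {b}; from B::=λ we get {λ}. So FIRST(B) = {λ, b}.
FIRST(S): from S::=E d L we get {b, c, d}; from S::=L c we get {c}; from S::=B E F we get {λ, b, c, d}. So FIRST(S) = {λ, b, c, d}.
FIRST(E): from E::=S we get {λ, b, c, d}; from E::=λ we get {λ}. So FIRST(E) = {λ, b, c, d}.
FIRST(F): from F::=E we get {λ, b, c, d}; from F::=c d we get {c}; from F::=λ we get {λ}. So FIRST(F) = {λ, b, c, d}.

{λ, b, c, d}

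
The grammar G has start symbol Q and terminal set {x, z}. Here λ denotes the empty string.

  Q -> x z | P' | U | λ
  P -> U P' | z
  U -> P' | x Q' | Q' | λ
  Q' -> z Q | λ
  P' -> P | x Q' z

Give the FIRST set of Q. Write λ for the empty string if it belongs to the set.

{λ, x, z}

FIRST(Q') = {λ, z}
FIRST(Q) = {λ, x, z}  (via P', U)
FIRST(P) = {x, z}  (via U P')
FIRST(P') = {x, z}  (via P)
FIRST(U) = {λ, x, z}  (via P', Q')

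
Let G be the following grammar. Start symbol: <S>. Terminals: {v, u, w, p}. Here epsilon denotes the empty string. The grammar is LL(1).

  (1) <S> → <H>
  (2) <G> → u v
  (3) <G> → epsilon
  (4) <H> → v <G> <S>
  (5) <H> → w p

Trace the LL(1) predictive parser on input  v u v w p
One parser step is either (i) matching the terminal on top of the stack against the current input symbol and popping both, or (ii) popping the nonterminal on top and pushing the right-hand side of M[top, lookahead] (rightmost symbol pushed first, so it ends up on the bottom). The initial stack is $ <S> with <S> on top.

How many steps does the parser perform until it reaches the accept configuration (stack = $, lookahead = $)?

10

step 1: stack=$ <S>  input=v u v w p $  — expand <S> → <H>
step 2: stack=$ <H>  input=v u v w p $  — expand <H> → v <G> <S>
step 3: stack=$ <S> <G> v  input=v u v w p $  — match v
step 4: stack=$ <S> <G>  input=u v w p $  — expand <G> → u v
step 5: stack=$ <S> v u  input=u v w p $  — match u
step 6: stack=$ <S> v  input=v w p $  — match v
step 7: stack=$ <S>  input=w p $  — expand <S> → <H>
step 8: stack=$ <H>  input=w p $  — expand <H> → w p
step 9: stack=$ p w  input=w p $  — match w
step 10: stack=$ p  input=p $  — match p
Accept reached after 10 steps.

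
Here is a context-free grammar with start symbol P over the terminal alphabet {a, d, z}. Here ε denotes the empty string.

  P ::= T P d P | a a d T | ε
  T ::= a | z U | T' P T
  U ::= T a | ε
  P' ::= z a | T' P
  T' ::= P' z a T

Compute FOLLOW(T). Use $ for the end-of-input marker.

{$, a, d, z}

FIRST(P) = {ε, a, z}  (via T P d P)
FIRST(T) = {a, z}  (via T' P T)
FIRST(U) = {ε, a, z}  (via T a)
FIRST(P') = {z}  (via T' P)
FIRST(T') = {z}  (via P' z a T)
FOLLOW(P) includes $ since P is the start symbol.
FOLLOW(P'): in T'::=P' z a T, P' is followed by z a T with FIRST {z}. Thus FOLLOW(P') = {z}.
FOLLOW(P): in P::=T P d P (occurrence 1), P is followed by d P with FIRST {d}; in P::=T P d P (occurrence 2), the suffix after P is empty (adds nothing new); in T::=T' P T, P is followed by T with FIRST {a, z}; in P'::=T' P, the suffix after P is empty, so FOLLOW(P) ⊇ FOLLOW(P') = {z}. Thus FOLLOW(P) = {$, a, d, z}.
FOLLOW(T'): in T::=T' P T, T' is followed by P T with FIRST {a, z}; in P'::=T' P, T' is followed by P with FIRST {ε, a, z}; in P'::=T' P, the suffix after T' is nullable, so FOLLOW(T') ⊇ FOLLOW(P') = {z}. Thus FOLLOW(T') = {a, z}.
FOLLOW(T): in P::=T P d P, T is followed by P d P with FIRST {a, d, z}; in P::=a a d T, the suffix after T is empty, so FOLLOW(T) ⊇ FOLLOW(P) = {$, a, d, z}; in T::=T' P T, the suffix after T is empty (adds nothing new); in U::=T a, T is followed by a with FIRST {a}; in T'::=P' z a T, the suffix after T is empty, so FOLLOW(T) ⊇ FOLLOW(T') = {a, z}. Thus FOLLOW(T) = {$, a, d, z}.
FOLLOW(U): in T::=z U, the suffix after U is empty, so FOLLOW(U) ⊇ FOLLOW(T) = {$, a, d, z}. Thus FOLLOW(U) = {$, a, d, z}.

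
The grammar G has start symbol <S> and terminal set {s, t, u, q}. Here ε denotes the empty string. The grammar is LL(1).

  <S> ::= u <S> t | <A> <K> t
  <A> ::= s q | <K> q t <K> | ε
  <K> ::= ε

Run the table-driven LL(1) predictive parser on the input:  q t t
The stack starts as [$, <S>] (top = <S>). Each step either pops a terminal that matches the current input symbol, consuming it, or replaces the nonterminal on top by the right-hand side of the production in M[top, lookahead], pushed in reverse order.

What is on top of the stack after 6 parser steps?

     Stack                Input    Action
  1  $ <S>                q t t $  expand <S> ::= <A> <K> t
  2  $ t <K> <A>          q t t $  expand <A> ::= <K> q t <K>
  3  $ t <K> <K> t q <K>  q t t $  expand <K> ::= ε
  4  $ t <K> <K> t q      q t t $  match q
  5  $ t <K> <K> t        t t $    match t
  6  $ t <K> <K>          t $      expand <K> ::= ε
Stack after step 6: $ t <K> (top = <K>).

<K>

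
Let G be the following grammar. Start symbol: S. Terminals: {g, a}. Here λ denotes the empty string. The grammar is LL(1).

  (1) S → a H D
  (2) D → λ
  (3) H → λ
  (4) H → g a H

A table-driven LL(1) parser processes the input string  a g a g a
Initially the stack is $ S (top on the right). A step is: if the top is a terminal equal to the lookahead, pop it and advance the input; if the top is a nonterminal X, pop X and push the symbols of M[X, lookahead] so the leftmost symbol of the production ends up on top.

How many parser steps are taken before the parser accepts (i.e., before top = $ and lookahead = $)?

step 1: stack=$ S  input=a g a g a $  — expand S → a H D
step 2: stack=$ D H a  input=a g a g a $  — match a
step 3: stack=$ D H  input=g a g a $  — expand H → g a H
step 4: stack=$ D H a g  input=g a g a $  — match g
step 5: stack=$ D H a  input=a g a $  — match a
step 6: stack=$ D H  input=g a $  — expand H → g a H
step 7: stack=$ D H a g  input=g a $  — match g
step 8: stack=$ D H a  input=a $  — match a
step 9: stack=$ D H  input=$  — expand H → λ
step 10: stack=$ D  input=$  — expand D → λ
Accept reached after 10 steps.

10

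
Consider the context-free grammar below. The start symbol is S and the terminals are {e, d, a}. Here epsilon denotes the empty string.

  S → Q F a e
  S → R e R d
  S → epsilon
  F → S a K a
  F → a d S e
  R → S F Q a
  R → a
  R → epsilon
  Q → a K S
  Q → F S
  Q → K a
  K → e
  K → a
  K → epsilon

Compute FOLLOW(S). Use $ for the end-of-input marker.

FIRST(K) = {epsilon, a, e}
FIRST(S) = {epsilon, a, e}  (via Q F a e, R e R d)
FIRST(F) = {a, e}  (via S a K a)
FIRST(R) = {epsilon, a, e}  (via S F Q a)
FIRST(Q) = {a, e}  (via F S, K a)
FOLLOW(S) includes $ since S is the start symbol.
FOLLOW(R): in S→R e R d (occurrence 1), R is followed by e R d with FIRST {e}; in S→R e R d (occurrence 2), R is followed by d with FIRST {d}. Thus FOLLOW(R) = {d, e}.
FOLLOW(Q): in S→Q F a e, Q is followed by F a e with FIRST {a, e}; in R→S F Q a, Q is followed by a with FIRST {a}. Thus FOLLOW(Q) = {a, e}.
FOLLOW(S): in F→S a K a, S is followed by a K a with FIRST {a}; in F→a d S e, S is followed by e with FIRST {e}; in R→S F Q a, S is followed by F Q a with FIRST {a, e}; in Q→a K S, the suffix after S is empty, so FOLLOW(S) ⊇ FOLLOW(Q) = {a, e}; in Q→F S, the suffix after S is empty, so FOLLOW(S) ⊇ FOLLOW(Q) = {a, e}. Thus FOLLOW(S) = {$, a, e}.
FOLLOW(F): in S→Q F a e, F is followed by a e with FIRST {a}; in R→S F Q a, F is followed by Q a with FIRST {a, e}; in Q→F S, F is followed by S with FIRST {epsilon, a, e}; in Q→F S, the suffix after F is nullable, so FOLLOW(F) ⊇ FOLLOW(Q) = {a, e}. Thus FOLLOW(F) = {a, e}.
FOLLOW(K): in F→S a K a, K is followed by a with FIRST {a}; in Q→a K S, K is followed by S with FIRST {epsilon, a, e}; in Q→a K S, the suffix after K is nullable, so FOLLOW(K) ⊇ FOLLOW(Q) = {a, e}; in Q→K a, K is followed by a with FIRST {a}. Thus FOLLOW(K) = {a, e}.

{$, a, e}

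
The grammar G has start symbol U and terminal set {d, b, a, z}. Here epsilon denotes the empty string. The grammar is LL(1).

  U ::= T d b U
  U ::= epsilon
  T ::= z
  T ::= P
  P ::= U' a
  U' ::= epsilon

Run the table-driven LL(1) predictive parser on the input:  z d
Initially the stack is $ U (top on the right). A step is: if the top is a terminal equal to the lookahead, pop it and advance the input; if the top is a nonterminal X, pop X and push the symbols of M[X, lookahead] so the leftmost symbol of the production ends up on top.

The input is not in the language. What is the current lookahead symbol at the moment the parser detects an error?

$

step 1: stack=$ U  input=z d $  — expand U ::= T d b U
step 2: stack=$ U b d T  input=z d $  — expand T ::= z
step 3: stack=$ U b d z  input=z d $  — match z
step 4: stack=$ U b d  input=d $  — match d
step 5: stack=$ U b  input=$  — error: top is terminal b but lookahead is $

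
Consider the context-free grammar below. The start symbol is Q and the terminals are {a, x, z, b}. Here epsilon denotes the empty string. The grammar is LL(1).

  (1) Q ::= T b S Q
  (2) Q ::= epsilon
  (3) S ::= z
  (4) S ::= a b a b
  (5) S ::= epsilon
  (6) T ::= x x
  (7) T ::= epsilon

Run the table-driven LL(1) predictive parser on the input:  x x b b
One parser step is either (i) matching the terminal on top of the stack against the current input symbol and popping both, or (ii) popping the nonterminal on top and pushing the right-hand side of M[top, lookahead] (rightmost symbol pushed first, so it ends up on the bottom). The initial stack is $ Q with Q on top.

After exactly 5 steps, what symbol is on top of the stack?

     Stack        Input      Action
  1  $ Q          x x b b $  expand Q ::= T b S Q
  2  $ Q S b T    x x b b $  expand T ::= x x
  3  $ Q S b x x  x x b b $  match x
  4  $ Q S b x    x b b $    match x
  5  $ Q S b      b b $      match b
Stack after step 5: $ Q S (top = S).

S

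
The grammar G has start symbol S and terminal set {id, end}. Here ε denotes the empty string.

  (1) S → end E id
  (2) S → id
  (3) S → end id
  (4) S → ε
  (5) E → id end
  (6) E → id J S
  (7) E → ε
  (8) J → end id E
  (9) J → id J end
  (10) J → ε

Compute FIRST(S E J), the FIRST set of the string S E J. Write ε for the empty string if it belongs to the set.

FIRST(S): from S→end E id we get {end}; from S→id we get {id}; from S→end id we get {end}; from S→ε we get {ε}. So FIRST(S) = {ε, end, id}.
FIRST(E): from E→id end we get {id}; from E→id J S we get {id}; from E→ε we get {ε}. So FIRST(E) = {ε, id}.
FIRST(J): from J→end id E we get {end}; from J→id J end we get {id}; from J→ε we get {ε}. So FIRST(J) = {ε, end, id}.
FIRST(S E J): take FIRST of each symbol in turn, carrying on past any symbol whose FIRST contains ε; result {ε, end, id}.

{ε, end, id}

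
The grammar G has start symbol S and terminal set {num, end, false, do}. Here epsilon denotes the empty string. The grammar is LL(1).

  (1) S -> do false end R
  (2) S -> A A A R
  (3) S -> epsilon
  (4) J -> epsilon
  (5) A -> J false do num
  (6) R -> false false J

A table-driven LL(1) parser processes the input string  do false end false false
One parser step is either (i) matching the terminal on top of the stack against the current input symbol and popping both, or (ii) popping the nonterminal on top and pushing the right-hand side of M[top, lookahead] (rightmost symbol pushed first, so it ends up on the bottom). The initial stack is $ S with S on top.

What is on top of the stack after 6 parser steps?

step 1: stack=$ S  input=do false end false false $  — expand S -> do false end R
step 2: stack=$ R end false do  input=do false end false false $  — match do
step 3: stack=$ R end false  input=false end false false $  — match false
step 4: stack=$ R end  input=end false false $  — match end
step 5: stack=$ R  input=false false $  — expand R -> false false J
step 6: stack=$ J false false  input=false false $  — match false
Stack after step 6: $ J false (top = false).

false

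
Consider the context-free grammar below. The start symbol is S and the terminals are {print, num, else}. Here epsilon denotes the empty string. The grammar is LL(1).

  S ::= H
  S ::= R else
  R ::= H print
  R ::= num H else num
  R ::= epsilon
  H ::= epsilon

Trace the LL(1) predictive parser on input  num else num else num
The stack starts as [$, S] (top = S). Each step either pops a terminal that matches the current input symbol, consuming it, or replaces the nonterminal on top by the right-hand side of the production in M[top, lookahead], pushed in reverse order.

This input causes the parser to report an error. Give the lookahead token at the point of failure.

num

step 1: stack=$ S  input=num else num else num $  — expand S ::= R else
step 2: stack=$ else R  input=num else num else num $  — expand R ::= num H else num
step 3: stack=$ else num else H num  input=num else num else num $  — match num
step 4: stack=$ else num else H  input=else num else num $  — expand H ::= epsilon
step 5: stack=$ else num else  input=else num else num $  — match else
step 6: stack=$ else num  input=num else num $  — match num
step 7: stack=$ else  input=else num $  — match else
step 8: stack=$  input=num $  — error: stack empty but input remains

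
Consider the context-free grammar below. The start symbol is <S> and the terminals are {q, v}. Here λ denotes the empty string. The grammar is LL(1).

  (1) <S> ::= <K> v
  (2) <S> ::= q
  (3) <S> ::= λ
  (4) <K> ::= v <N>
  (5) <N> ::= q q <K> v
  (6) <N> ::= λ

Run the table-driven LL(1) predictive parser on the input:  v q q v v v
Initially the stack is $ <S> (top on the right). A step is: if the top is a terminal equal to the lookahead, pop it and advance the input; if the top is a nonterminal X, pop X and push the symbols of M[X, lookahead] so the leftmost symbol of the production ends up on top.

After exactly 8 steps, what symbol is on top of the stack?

step 1: stack=$ <S>  input=v q q v v v $  — expand <S> ::= <K> v
step 2: stack=$ v <K>  input=v q q v v v $  — expand <K> ::= v <N>
step 3: stack=$ v <N> v  input=v q q v v v $  — match v
step 4: stack=$ v <N>  input=q q v v v $  — expand <N> ::= q q <K> v
step 5: stack=$ v v <K> q q  input=q q v v v $  — match q
step 6: stack=$ v v <K> q  input=q v v v $  — match q
step 7: stack=$ v v <K>  input=v v v $  — expand <K> ::= v <N>
step 8: stack=$ v v <N> v  input=v v v $  — match v
Stack after step 8: $ v v <N> (top = <N>).

<N>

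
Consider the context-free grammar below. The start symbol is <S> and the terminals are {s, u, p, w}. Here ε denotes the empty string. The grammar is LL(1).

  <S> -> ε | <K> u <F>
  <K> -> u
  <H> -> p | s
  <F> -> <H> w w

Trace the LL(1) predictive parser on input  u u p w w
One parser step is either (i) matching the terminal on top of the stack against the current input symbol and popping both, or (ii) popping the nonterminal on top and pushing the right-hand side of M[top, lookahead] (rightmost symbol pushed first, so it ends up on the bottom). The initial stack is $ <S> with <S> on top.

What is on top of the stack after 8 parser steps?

w

step 1: stack=$ <S>  input=u u p w w $  — expand <S> -> <K> u <F>
step 2: stack=$ <F> u <K>  input=u u p w w $  — expand <K> -> u
step 3: stack=$ <F> u u  input=u u p w w $  — match u
step 4: stack=$ <F> u  input=u p w w $  — match u
step 5: stack=$ <F>  input=p w w $  — expand <F> -> <H> w w
step 6: stack=$ w w <H>  input=p w w $  — expand <H> -> p
step 7: stack=$ w w p  input=p w w $  — match p
step 8: stack=$ w w  input=w w $  — match w
Stack after step 8: $ w (top = w).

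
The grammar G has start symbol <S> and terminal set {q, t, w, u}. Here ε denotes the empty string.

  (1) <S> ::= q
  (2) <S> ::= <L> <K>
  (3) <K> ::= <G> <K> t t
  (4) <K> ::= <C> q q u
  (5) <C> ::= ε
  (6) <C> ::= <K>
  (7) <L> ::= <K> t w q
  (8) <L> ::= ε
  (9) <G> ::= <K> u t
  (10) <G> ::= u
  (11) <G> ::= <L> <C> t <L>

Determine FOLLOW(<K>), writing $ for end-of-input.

FIRST(<S>): from <S>::=q we get {q}; from <S>::=<L> <K> we get {q, t, u}. So FIRST(<S>) = {q, t, u}.
FIRST(<K>): from <K>::=<G> <K> t t we get {q, t, u}; from <K>::=<C> q q u we get {q, t, u}. So FIRST(<K>) = {q, t, u}.
FIRST(<C>): from <C>::=ε we get {ε}; from <C>::=<K> we get {q, t, u}. So FIRST(<C>) = {ε, q, t, u}.
FIRST(<L>): from <L>::=<K> t w q we get {q, t, u}; from <L>::=ε we get {ε}. So FIRST(<L>) = {ε, q, t, u}.
FIRST(<G>): from <G>::=<K> u t we get {q, t, u}; from <G>::=u we get {u}; from <G>::=<L> <C> t <L> we get {q, t, u}. So FIRST(<G>) = {q, t, u}.
FOLLOW(<S>) includes $ since <S> is the start symbol.
FOLLOW(<S>): <S> appears on no right-hand side. Thus FOLLOW(<S>) = {$}.
FOLLOW(<C>): in <K>::=<C> q q u, <C> is followed by q q u with FIRST {q}; in <G>::=<L> <C> t <L>, <C> is followed by t <L> with FIRST {t}. Thus FOLLOW(<C>) = {q, t}.
FOLLOW(<K>): in <S>::=<L> <K>, the suffix after <K> is empty, so FOLLOW(<K>) ⊇ FOLLOW(<S>) = {$}; in <K>::=<G> <K> t t, <K> is followed by t t with FIRST {t}; in <C>::=<K>, the suffix after <K> is empty, so FOLLOW(<K>) ⊇ FOLLOW(<C>) = {q, t}; in <L>::=<K> t w q, <K> is followed by t w q with FIRST {t}; in <G>::=<K> u t, <K> is followed by u t with FIRST {u}. Thus FOLLOW(<K>) = {$, q, t, u}.
FOLLOW(<G>): in <K>::=<G> <K> t t, <G> is followed by <K> t t with FIRST {q, t, u}. Thus FOLLOW(<G>) = {q, t, u}.
FOLLOW(<L>): in <S>::=<L> <K>, <L> is followed by <K> with FIRST {q, t, u}; in <G>::=<L> <C> t <L> (occurrence 1), <L> is followed by <C> t <L> with FIRST {q, t, u}; in <G>::=<L> <C> t <L> (occurrence 2), the suffix after <L> is empty, so FOLLOW(<L>) ⊇ FOLLOW(<G>) = {q, t, u}. Thus FOLLOW(<L>) = {q, t, u}.

{$, q, t, u}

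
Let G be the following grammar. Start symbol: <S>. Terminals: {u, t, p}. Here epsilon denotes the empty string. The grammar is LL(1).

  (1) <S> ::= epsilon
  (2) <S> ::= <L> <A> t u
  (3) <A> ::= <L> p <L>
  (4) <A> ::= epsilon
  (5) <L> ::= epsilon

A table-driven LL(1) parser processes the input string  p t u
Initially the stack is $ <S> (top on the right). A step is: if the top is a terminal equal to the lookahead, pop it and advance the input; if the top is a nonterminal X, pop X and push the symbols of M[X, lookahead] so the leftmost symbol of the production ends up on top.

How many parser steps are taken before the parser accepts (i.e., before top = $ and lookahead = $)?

step 1: stack=$ <S>  input=p t u $  — expand <S> ::= <L> <A> t u
step 2: stack=$ u t <A> <L>  input=p t u $  — expand <L> ::= epsilon
step 3: stack=$ u t <A>  input=p t u $  — expand <A> ::= <L> p <L>
step 4: stack=$ u t <L> p <L>  input=p t u $  — expand <L> ::= epsilon
step 5: stack=$ u t <L> p  input=p t u $  — match p
step 6: stack=$ u t <L>  input=t u $  — expand <L> ::= epsilon
step 7: stack=$ u t  input=t u $  — match t
step 8: stack=$ u  input=u $  — match u
Accept reached after 8 steps.

8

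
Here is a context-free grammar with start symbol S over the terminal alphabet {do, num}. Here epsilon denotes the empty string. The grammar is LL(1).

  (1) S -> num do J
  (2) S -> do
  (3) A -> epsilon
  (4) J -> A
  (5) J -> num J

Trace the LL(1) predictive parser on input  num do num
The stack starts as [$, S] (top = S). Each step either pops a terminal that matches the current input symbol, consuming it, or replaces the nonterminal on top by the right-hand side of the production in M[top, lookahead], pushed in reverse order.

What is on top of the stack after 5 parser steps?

J

step 1: stack=$ S  input=num do num $  — expand S -> num do J
step 2: stack=$ J do num  input=num do num $  — match num
step 3: stack=$ J do  input=do num $  — match do
step 4: stack=$ J  input=num $  — expand J -> num J
step 5: stack=$ J num  input=num $  — match num
Stack after step 5: $ J (top = J).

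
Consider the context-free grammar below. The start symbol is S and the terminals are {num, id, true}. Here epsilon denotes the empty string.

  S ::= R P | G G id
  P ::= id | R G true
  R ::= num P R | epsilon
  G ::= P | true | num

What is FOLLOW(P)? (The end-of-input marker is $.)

{$, id, num, true}

FIRST(R): from R::=num P R we get {num}; from R::=epsilon we get {epsilon}. So FIRST(R) = {epsilon, num}.
FIRST(S): from S::=R P we get {id, num, true}; from S::=G G id we get {id, num, true}. So FIRST(S) = {id, num, true}.
FIRST(P): from P::=id we get {id}; from P::=R G true we get {id, num, true}. So FIRST(P) = {id, num, true}.
FIRST(G): from G::=P we get {id, num, true}; from G::=true we get {true}; from G::=num we get {num}. So FIRST(G) = {id, num, true}.
FOLLOW(S) includes $ since S is the start symbol.
FOLLOW(S): S appears on no right-hand side. Thus FOLLOW(S) = {$}.
FOLLOW(R): in S::=R P, R is followed by P with FIRST {id, num, true}; in P::=R G true, R is followed by G true with FIRST {id, num, true}; in R::=num P R, the suffix after R is empty (adds nothing new). Thus FOLLOW(R) = {id, num, true}.
FOLLOW(G): in S::=G G id (occurrence 1), G is followed by G id with FIRST {id, num, true}; in S::=G G id (occurrence 2), G is followed by id with FIRST {id}; in P::=R G true, G is followed by true with FIRST {true}. Thus FOLLOW(G) = {id, num, true}.
FOLLOW(P): in S::=R P, the suffix after P is empty, so FOLLOW(P) ⊇ FOLLOW(S) = {$}; in R::=num P R, P is followed by R with FIRST {epsilon, num}; in R::=num P R, the suffix after P is nullable, so FOLLOW(P) ⊇ FOLLOW(R) = {id, num, true}; in G::=P, the suffix after P is empty, so FOLLOW(P) ⊇ FOLLOW(G) = {id, num, true}. Thus FOLLOW(P) = {$, id, num, true}.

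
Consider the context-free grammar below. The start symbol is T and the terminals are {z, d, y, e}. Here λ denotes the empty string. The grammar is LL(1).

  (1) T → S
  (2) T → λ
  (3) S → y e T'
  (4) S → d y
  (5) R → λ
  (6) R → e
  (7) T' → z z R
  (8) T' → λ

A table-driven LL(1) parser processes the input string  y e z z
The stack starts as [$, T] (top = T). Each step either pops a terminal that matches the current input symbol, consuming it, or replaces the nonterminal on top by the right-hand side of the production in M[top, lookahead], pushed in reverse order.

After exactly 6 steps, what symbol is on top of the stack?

step 1: stack=$ T  input=y e z z $  — expand T → S
step 2: stack=$ S  input=y e z z $  — expand S → y e T'
step 3: stack=$ T' e y  input=y e z z $  — match y
step 4: stack=$ T' e  input=e z z $  — match e
step 5: stack=$ T'  input=z z $  — expand T' → z z R
step 6: stack=$ R z z  input=z z $  — match z
Stack after step 6: $ R z (top = z).

z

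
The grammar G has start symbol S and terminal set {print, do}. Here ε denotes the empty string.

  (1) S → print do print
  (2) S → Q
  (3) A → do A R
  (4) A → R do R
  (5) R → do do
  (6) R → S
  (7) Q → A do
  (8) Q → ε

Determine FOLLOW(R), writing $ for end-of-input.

{do, print}

FIRST(S): from S→print do print we get {print}; from S→Q we get {ε, do, print}. So FIRST(S) = {ε, do, print}.
FIRST(R): from R→do do we get {do}; from R→S we get {ε, do, print}. So FIRST(R) = {ε, do, print}.
FIRST(A): from A→do A R we get {do}; from A→R do R we get {do, print}. So FIRST(A) = {do, print}.
FIRST(Q): from Q→A do we get {do, print}; from Q→ε we get {ε}. So FIRST(Q) = {ε, do, print}.
FOLLOW(S) includes $ since S is the start symbol.
FOLLOW(A): in A→do A R, A is followed by R with FIRST {ε, do, print}; in A→do A R, the suffix after A is nullable (adds nothing new); in Q→A do, A is followed by do with FIRST {do}. Thus FOLLOW(A) = {do, print}.
FOLLOW(R): in A→do A R, the suffix after R is empty, so FOLLOW(R) ⊇ FOLLOW(A) = {do, print}; in A→R do R (occurrence 1), R is followed by do R with FIRST {do}; in A→R do R (occurrence 2), the suffix after R is empty, so FOLLOW(R) ⊇ FOLLOW(A) = {do, print}. Thus FOLLOW(R) = {do, print}.
FOLLOW(S): in R→S, the suffix after S is empty, so FOLLOW(S) ⊇ FOLLOW(R) = {do, print}. Thus FOLLOW(S) = {$, do, print}.
FOLLOW(Q): in S→Q, the suffix after Q is empty, so FOLLOW(Q) ⊇ FOLLOW(S) = {$, do, print}. Thus FOLLOW(Q) = {$, do, print}.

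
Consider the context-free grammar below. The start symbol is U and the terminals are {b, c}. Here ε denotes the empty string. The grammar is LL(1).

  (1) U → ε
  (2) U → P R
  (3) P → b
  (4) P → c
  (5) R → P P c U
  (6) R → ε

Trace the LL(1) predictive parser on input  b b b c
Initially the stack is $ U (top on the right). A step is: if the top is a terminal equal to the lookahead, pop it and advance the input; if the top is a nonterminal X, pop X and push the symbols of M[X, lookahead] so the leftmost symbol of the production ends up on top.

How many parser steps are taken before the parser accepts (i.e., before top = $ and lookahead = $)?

10

      Stack      Input      Action
   1  $ U        b b b c $  expand U → P R
   2  $ R P      b b b c $  expand P → b
   3  $ R b      b b b c $  match b
   4  $ R        b b c $    expand R → P P c U
   5  $ U c P P  b b c $    expand P → b
   6  $ U c P b  b b c $    match b
   7  $ U c P    b c $      expand P → b
   8  $ U c b    b c $      match b
   9  $ U c      c $        match c
  10  $ U        $          expand U → ε
Accept reached after 10 steps.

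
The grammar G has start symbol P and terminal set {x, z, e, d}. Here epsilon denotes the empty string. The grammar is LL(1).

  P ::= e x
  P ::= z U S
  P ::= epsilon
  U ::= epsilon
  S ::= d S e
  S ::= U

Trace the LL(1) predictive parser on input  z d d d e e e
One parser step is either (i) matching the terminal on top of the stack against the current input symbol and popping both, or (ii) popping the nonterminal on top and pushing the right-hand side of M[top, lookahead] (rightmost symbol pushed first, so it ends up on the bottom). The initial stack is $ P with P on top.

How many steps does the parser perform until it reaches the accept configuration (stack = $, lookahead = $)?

14

      Stack        Input            Action
   1  $ P          z d d d e e e $  expand P ::= z U S
   2  $ S U z      z d d d e e e $  match z
   3  $ S U        d d d e e e $    expand U ::= epsilon
   4  $ S          d d d e e e $    expand S ::= d S e
   5  $ e S d      d d d e e e $    match d
   6  $ e S        d d e e e $      expand S ::= d S e
   7  $ e e S d    d d e e e $      match d
   8  $ e e S      d e e e $        expand S ::= d S e
   9  $ e e e S d  d e e e $        match d
  10  $ e e e S    e e e $          expand S ::= U
  11  $ e e e U    e e e $          expand U ::= epsilon
  12  $ e e e      e e e $          match e
  13  $ e e        e e $            match e
  14  $ e          e $              match e
Accept reached after 14 steps.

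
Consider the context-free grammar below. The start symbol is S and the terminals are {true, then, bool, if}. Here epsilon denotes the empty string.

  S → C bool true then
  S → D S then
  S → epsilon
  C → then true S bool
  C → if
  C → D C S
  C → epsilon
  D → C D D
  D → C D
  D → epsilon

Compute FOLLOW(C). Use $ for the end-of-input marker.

{bool, if, then}

FIRST(S): from S→C bool true then we get {bool, if, then}; from S→D S then we get {bool, if, then}; from S→epsilon we get {epsilon}. So FIRST(S) = {epsilon, bool, if, then}.
FIRST(C): from C→then true S bool we get {then}; from C→if we get {if}; from C→D C S we get {epsilon, bool, if, then}; from C→epsilon we get {epsilon}. So FIRST(C) = {epsilon, bool, if, then}.
FIRST(D): from D→C D D we get {epsilon, bool, if, then}; from D→C D we get {epsilon, bool, if, then}; from D→epsilon we get {epsilon}. So FIRST(D) = {epsilon, bool, if, then}.
FOLLOW(S) includes $ since S is the start symbol.
FOLLOW(S): in S→D S then, S is followed by then with FIRST {then}; in C→then true S bool, S is followed by bool with FIRST {bool}; in C→D C S, the suffix after S is empty, so FOLLOW(S) ⊇ FOLLOW(C) = {bool, if, then}. Thus FOLLOW(S) = {$, bool, if, then}.
FOLLOW(C): in S→C bool true then, C is followed by bool true then with FIRST {bool}; in C→D C S, C is followed by S with FIRST {epsilon, bool, if, then}; in C→D C S, the suffix after C is nullable (adds nothing new); in D→C D D, C is followed by D D with FIRST {epsilon, bool, if, then}; in D→C D D, the suffix after C is nullable, so FOLLOW(C) ⊇ FOLLOW(D) = {bool, if, then}; in D→C D, C is followed by D with FIRST {epsilon, bool, if, then}; in D→C D, the suffix after C is nullable, so FOLLOW(C) ⊇ FOLLOW(D) = {bool, if, then}. Thus FOLLOW(C) = {bool, if, then}.
FOLLOW(D): in S→D S then, D is followed by S then with FIRST {bool, if, then}; in C→D C S, D is followed by C S with FIRST {epsilon, bool, if, then}; in C→D C S, the suffix after D is nullable, so FOLLOW(D) ⊇ FOLLOW(C) = {bool, if, then}; in D→C D D (occurrence 1), D is followed by D with FIRST {epsilon, bool, if, then}; in D→C D D (occurrence 1), the suffix after D is nullable (adds nothing new); in D→C D D (occurrence 2), the suffix after D is empty (adds nothing new); in D→C D, the suffix after D is empty (adds nothing new). Thus FOLLOW(D) = {bool, if, then}.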